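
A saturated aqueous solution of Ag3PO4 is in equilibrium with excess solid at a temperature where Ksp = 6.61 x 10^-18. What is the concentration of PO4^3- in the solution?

Ag3PO4(s) ⇌ 3 Ag^+(aq) + PO4^3-(aq)
Ksp = [Ag^+]^3[PO4^3-]
For each mole of Ag3PO4 that dissolves: [Ag^+] = 3s, [PO4^3-] = s.
So Ksp = (3s)^3 × s = 27s^4
Solving, s = (6.61 x 10^-18/27)^(1/4) = 2.224 x 10^-5 M
[PO4^3-] = s = 2.22 x 10^-5 M

[PO4^3-] = 2.22 × 10^-5 M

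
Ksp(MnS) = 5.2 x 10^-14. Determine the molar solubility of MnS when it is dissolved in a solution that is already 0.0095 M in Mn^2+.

s ≈ 5.5 x 10^-12 M

MnS(s) <=> Mn^2+(aq) + S^2-(aq)
Ksp = [Mn^2+][S^2-]
Let s = moles of MnS that dissolve per litre. [Mn^2+] = 0.0095 + s ≈ 0.0095, [S^2-] = s (Ksp is small, so little additional dissolves).
Ksp ≈ 0.0095 × s
s = 5.5 × 10^-12 M
Check: s = 5.5 × 10^-12 ≪ 0.0095, so the approximation is valid.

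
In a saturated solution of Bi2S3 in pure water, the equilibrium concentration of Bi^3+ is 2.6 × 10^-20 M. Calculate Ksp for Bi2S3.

Ksp = 4.0 × 10^-98

Bi2S3(s) ⇌ 2 Bi^3+ + 3 S^2-
Stoichiometry gives [S^2-] = (3/2)[Bi^3+] = 3.90 x 10^-20 M.
Ksp = [Bi^3+]^2[S^2-]^3
Ksp = (2.6 x 10^-20)^2 × (3.90 × 10^-20)^3 = 4.0 × 10^-98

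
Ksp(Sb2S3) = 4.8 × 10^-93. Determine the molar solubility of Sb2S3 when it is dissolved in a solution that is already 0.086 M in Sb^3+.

2.9 × 10^-31 M

Sb2S3(s) ⇌ 2 Sb^3+ + 3 S^2-
Ksp = [Sb^3+]^2[S^2-]^3
Let s = moles of Sb2S3 that dissolve per litre. [Sb^3+] = 0.086 + 2s ≈ 0.086, [S^2-] = 3s (Ksp is small, so little additional dissolves).
Ksp ≈ (0.086)^2 × (3s)^3
s = 2.9 x 10^-31 M
Check: 2s = 5.8 x 10^-31 ≪ 0.086, so the approximation is valid.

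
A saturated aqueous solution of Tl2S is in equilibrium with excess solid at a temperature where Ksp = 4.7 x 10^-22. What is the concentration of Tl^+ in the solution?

9.8e-8 M

Tl2S(s) <=> 2 Tl^+(aq) + S^2-(aq)
Ksp = [Tl^+]^2[S^2-]
With molar solubility s: [Tl^+] = 2s, [S^2-] = s.
Substituting: Ksp = (2s)^2s = 4s^3
Solving, s = (4.7 x 10^-22/4)^(1/3) = 4.90 × 10^-8 M
[Tl^+] = 2s = 9.8 x 10^-8 M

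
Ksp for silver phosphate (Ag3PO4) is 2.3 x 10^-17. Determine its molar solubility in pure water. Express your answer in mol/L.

s = 3.0e-5 M

Ag3PO4(s) <=> 3 Ag^+(aq) + PO4^3-(aq)
Ksp = [Ag^+]^3[PO4^3-]
If s mol/L of Ag3PO4 dissolves, [Ag^+] = 3s and [PO4^3-] = s.
Substituting: Ksp = (3s)^3s = 27s^4
s^4 = 2.3 x 10^-17 / 27, so s = 3.0 × 10^-5 M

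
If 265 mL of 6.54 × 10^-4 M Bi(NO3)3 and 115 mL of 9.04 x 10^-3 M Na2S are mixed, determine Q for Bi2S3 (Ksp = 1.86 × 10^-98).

Q ≈ 4.26e-15

Total volume = 265 + 115 = 380 mL.
[Bi^3+] = 6.54 × 10^-4 × (265/380) = 4.561 × 10^-4 M
[S^2-] = 9.04 × 10^-3 × (115/380) = 2.736 × 10^-3 M
Bi2S3(s) ⇌ 2 Bi^3+ + 3 S^2-, so Q = [Bi^3+]^2[S^2-]^3
Q = (4.561 × 10^-4)^2(2.736 × 10^-3)^3 = 4.26 × 10^-15
Q > Ksp, so Bi2S3 will precipitate.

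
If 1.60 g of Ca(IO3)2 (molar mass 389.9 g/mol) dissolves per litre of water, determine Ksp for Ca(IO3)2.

Molar solubility s = (1.60 g/L) / (389.9 g/mol) = 4.104 x 10^-3 M.
Ca(IO3)2(s) ⇌ Ca^2+(aq) + 2 IO3^-(aq)
With molar solubility s: [Ca^2+] = s, [IO3^-] = 2s.
Ksp = [Ca^2+][IO3^-]^2
Substituting: Ksp = s(2s)^2 = 4s^3
With s = 4.104 x 10^-3: Ksp = 2.76 x 10^-7

Ksp ≈ 2.76e-7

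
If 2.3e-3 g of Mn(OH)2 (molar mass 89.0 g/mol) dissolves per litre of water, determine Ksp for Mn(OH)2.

Molar solubility s = (2.3 × 10^-3 g/L) / (89.0 g/mol) = 2.58 × 10^-5 M.
Mn(OH)2(s) ⇌ Mn^2+ + 2 OH^-
For each mole of Mn(OH)2 that dissolves: [Mn^2+] = s, [OH^-] = 2s.
Ksp = [Mn^2+][OH^-]^2
So Ksp = s × (2s)^2 = 4s^3
Ksp = 4 × (2.58 × 10^-5)^3 = 6.9 x 10^-14

6.9 × 10^-14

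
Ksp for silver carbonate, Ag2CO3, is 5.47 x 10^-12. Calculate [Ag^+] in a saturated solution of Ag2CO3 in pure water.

Ag2CO3(s) ⇌ 2 Ag^+(aq) + CO3^2-(aq)
Ksp = [Ag^+]^2[CO3^2-]
For each mole of Ag2CO3 that dissolves: [Ag^+] = 2s, [CO3^2-] = s.
So Ksp = (2s)^2 × s = 4s^3
s = (5.47 x 10^-12 / 4)^(1/3) = 1.110 × 10^-4 M
[Ag^+] = 2s = 2.22 × 10^-4 M

[Ag^+] = 2.22 × 10^-4 M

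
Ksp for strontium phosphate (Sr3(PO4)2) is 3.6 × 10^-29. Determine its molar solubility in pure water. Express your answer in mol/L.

Sr3(PO4)2(s) ⇌ 3 Sr^2+(aq) + 2 PO4^3-(aq)
Ksp = [Sr^2+]^3[PO4^3-]^2
With molar solubility s: [Sr^2+] = 3s, [PO4^3-] = 2s.
Ksp = (3s)^3(2s)^2 = 108s^5
Solving, s = (3.6 × 10^-29/108)^(1/5) = 8.0 × 10^-7 M

s = 8.0 x 10^-7 M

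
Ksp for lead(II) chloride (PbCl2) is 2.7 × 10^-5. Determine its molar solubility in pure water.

PbCl2(s) ⇌ Pb^2+ + 2 Cl^-
Ksp = [Pb^2+][Cl^-]^2
If s mol/L of PbCl2 dissolves, [Pb^2+] = s and [Cl^-] = 2s.
Substituting: Ksp = s(2s)^2 = 4s^3
s = (2.7 × 10^-5 / 4)^(1/3) = 1.9 x 10^-2 M

1.9 x 10^-2 M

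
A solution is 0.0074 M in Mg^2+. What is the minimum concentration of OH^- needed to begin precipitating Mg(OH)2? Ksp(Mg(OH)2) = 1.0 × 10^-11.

Mg(OH)2(s) <=> Mg^2+ + 2 OH^-
Ksp = [Mg^2+][OH^-]^2
Precipitation begins when Q = Ksp. With [Mg^2+] = 0.0074 M:
1.0 × 10^-11 = (0.0074) × [OH^-]^2
[OH^-] = (1.0 × 10^-11 / 7.4 × 10^-3)^(1/2) = 3.7 x 10^-5 M

3.7 × 10^-5 M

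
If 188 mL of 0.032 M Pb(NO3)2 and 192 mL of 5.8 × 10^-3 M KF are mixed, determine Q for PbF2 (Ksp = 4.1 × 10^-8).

Total volume = 188 + 192 = 380 mL.
[Pb^2+] = 3.2 × 10^-2 × (188/380) = 1.58 × 10^-2 M
[F^-] = 5.8 × 10^-3 × (192/380) = 2.93 x 10^-3 M
PbF2(s) ⇌ Pb^2+(aq) + 2 F^-(aq), so Q = [Pb^2+][F^-]^2
Q = (1.58 × 10^-2)(2.93 x 10^-3)^2 = 1.4 × 10^-7
Q > Ksp, so PbF2 will precipitate.

Q = 1.4e-7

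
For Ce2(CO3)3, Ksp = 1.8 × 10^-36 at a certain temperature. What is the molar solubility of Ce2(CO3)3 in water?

Ce2(CO3)3(s) ⇌ 2 Ce^3+(aq) + 3 CO3^2-(aq)
Ksp = [Ce^3+]^2[CO3^2-]^3
For each mole of Ce2(CO3)3 that dissolves: [Ce^3+] = 2s, [CO3^2-] = 3s.
So Ksp = (2s)^2 × (3s)^3 = 108s^5
s = (1.8 × 10^-36 / 108)^(1/5) = 2.8 x 10^-8 M

s = 2.8e-8 M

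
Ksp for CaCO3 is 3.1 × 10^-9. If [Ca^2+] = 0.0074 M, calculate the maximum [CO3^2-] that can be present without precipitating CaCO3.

CaCO3(s) ⇌ Ca^2+ + CO3^2-
Ksp = [Ca^2+][CO3^2-]
Precipitation begins when Q = Ksp. With [Ca^2+] = 0.0074 M:
3.1 × 10^-9 = (0.0074) × [CO3^2-]
[CO3^2-] = (3.1 × 10^-9 / 7.4 x 10^-3) = 4.2 × 10^-7 M

[CO3^2-] ≈ 4.2e-7 M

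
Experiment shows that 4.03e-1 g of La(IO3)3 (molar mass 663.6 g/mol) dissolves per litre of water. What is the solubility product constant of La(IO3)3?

Molar solubility s = (4.03 × 10^-1 g/L) / (663.6 g/mol) = 6.073 × 10^-4 M.
La(IO3)3(s) <=> La^3+ + 3 IO3^-
For each mole of La(IO3)3 that dissolves: [La^3+] = s, [IO3^-] = 3s.
Ksp = [La^3+][IO3^-]^3
Substituting: Ksp = s(3s)^3 = 27s^4
Ksp = 27 × (6.073 × 10^-4)^4 = 3.67 × 10^-12

Ksp ≈ 3.67 x 10^-12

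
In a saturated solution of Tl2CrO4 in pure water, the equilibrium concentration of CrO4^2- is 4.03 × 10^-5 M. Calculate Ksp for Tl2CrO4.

Tl2CrO4(s) <=> 2 Tl^+ + CrO4^2-
Stoichiometry gives [Tl^+] = (2/1)[CrO4^2-] = 8.060 × 10^-5 M.
Ksp = [Tl^+]^2[CrO4^2-]
Ksp = (8.060 × 10^-5)^2 × 4.03 × 10^-5 = 2.62 x 10^-13

2.62e-13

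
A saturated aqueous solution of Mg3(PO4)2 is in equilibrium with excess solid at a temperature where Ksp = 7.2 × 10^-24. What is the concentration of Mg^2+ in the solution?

[Mg^2+] = 2.8 × 10^-5 M

Mg3(PO4)2(s) ⇌ 3 Mg^2+(aq) + 2 PO4^3-(aq)
Ksp = [Mg^2+]^3[PO4^3-]^2
With molar solubility s: [Mg^2+] = 3s, [PO4^3-] = 2s.
Substituting: Ksp = (3s)^3(2s)^2 = 108s^5
Solving, s = (7.2 × 10^-24/108)^(1/5) = 9.22 × 10^-6 M
[Mg^2+] = 3s = 2.8 × 10^-5 M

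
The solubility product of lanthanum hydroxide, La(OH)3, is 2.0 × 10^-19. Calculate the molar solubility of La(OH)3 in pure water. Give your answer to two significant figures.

La(OH)3(s) ⇌ La^3+(aq) + 3 OH^-(aq)
Ksp = [La^3+][OH^-]^3
For each mole of La(OH)3 that dissolves: [La^3+] = s, [OH^-] = 3s.
Ksp = s(3s)^3 = 27s^4
s = (2.0 × 10^-19 / 27)^(1/4) = 9.3 x 10^-6 M

s = 9.3 × 10^-6 M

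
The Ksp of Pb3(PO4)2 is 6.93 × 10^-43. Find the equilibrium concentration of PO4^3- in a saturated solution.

[PO4^3-] = 2.90 × 10^-9 M

Pb3(PO4)2(s) ⇌ 3 Pb^2+ + 2 PO4^3-
Ksp = [Pb^2+]^3[PO4^3-]^2
With molar solubility s: [Pb^2+] = 3s, [PO4^3-] = 2s.
Ksp = (3s)^3(2s)^2 = 108s^5
s = (6.93 × 10^-43 / 108)^(1/5) = 1.450 × 10^-9 M
[PO4^3-] = 2s = 2.90 × 10^-9 M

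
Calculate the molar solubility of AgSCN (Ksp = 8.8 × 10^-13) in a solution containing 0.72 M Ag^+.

1.2 x 10^-12 M

AgSCN(s) ⇌ Ag^+(aq) + SCN^-(aq)
Ksp = [Ag^+][SCN^-]
Let s be the molar solubility in this solution. [Ag^+] = 0.72 + s ≈ 0.72, [SCN^-] = s (since the Ag^+ already present dominates).
Ksp ≈ 0.72 × s
s = 1.2 x 10^-12 M
Check: s = 1.2 × 10^-12 ≪ 0.72, so the approximation is valid.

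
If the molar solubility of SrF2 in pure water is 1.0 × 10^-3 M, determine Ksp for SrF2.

SrF2(s) ⇌ Sr^2+ + 2 F^-
If s mol/L of SrF2 dissolves, [Sr^2+] = s and [F^-] = 2s.
Ksp = [Sr^2+][F^-]^2
So Ksp = s × (2s)^2 = 4s^3
With s = 1.0 × 10^-3: Ksp = 4.0 × 10^-9

4.0e-9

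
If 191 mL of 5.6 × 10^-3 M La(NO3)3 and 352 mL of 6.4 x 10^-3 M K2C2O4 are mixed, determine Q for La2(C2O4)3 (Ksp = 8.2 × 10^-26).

Q = 2.8 × 10^-13

Total volume = 191 + 352 = 543 mL.
[La^3+] = 5.6 × 10^-3 × (191/543) = 1.97 x 10^-3 M
[C2O4^2-] = 6.4 × 10^-3 × (352/543) = 4.15 × 10^-3 M
La2(C2O4)3(s) ⇌ 2 La^3+ + 3 C2O4^2-, so Q = [La^3+]^2[C2O4^2-]^3
Q = (1.97 x 10^-3)^2(4.15 x 10^-3)^3 = 2.8 x 10^-13
Q > Ksp, so La2(C2O4)3 will precipitate.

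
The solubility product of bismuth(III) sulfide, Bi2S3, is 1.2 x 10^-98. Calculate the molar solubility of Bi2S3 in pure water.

Bi2S3(s) ⇌ 2 Bi^3+(aq) + 3 S^2-(aq)
Ksp = [Bi^3+]^2[S^2-]^3
For each mole of Bi2S3 that dissolves: [Bi^3+] = 2s, [S^2-] = 3s.
Ksp = (2s)^2(3s)^3 = 108s^5
s = (1.2 x 10^-98 / 108)^(1/5) = 1.0 x 10^-20 M

s ≈ 1.0 × 10^-20 M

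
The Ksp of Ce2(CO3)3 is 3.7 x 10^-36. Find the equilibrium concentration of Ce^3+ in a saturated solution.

Ce2(CO3)3(s) ⇌ 2 Ce^3+ + 3 CO3^2-
Ksp = [Ce^3+]^2[CO3^2-]^3
With molar solubility s: [Ce^3+] = 2s, [CO3^2-] = 3s.
Ksp = (2s)^2(3s)^3 = 108s^5
Solving, s = (3.7 x 10^-36/108)^(1/5) = 3.21 × 10^-8 M
[Ce^3+] = 2s = 6.4 x 10^-8 M

6.4 x 10^-8 M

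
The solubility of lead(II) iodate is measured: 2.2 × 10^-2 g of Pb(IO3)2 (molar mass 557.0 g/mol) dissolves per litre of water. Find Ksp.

Molar solubility s = (2.2 × 10^-2 g/L) / (557.0 g/mol) = 3.95 × 10^-5 M.
Pb(IO3)2(s) ⇌ Pb^2+ + 2 IO3^-
Let s = molar solubility. Then [Pb^2+] = s and [IO3^-] = 2s.
Ksp = [Pb^2+][IO3^-]^2
So Ksp = s × (2s)^2 = 4s^3
Ksp = 4 × (3.95 × 10^-5)^3 = 2.5 × 10^-13

Ksp ≈ 2.5e-13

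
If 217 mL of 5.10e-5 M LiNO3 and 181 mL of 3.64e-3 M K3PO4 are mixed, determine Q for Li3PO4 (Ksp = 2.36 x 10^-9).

Total volume = 217 + 181 = 398 mL.
[Li^+] = 5.10 x 10^-5 × (217/398) = 2.781 x 10^-5 M
[PO4^3-] = 3.64 × 10^-3 × (181/398) = 1.655 x 10^-3 M
Li3PO4(s) ⇌ 3 Li^+ + PO4^3-, so Q = [Li^+]^3[PO4^3-]
Q = (2.781 × 10^-5)^3(1.655 x 10^-3) = 3.56 x 10^-17
Q < Ksp, so no precipitate of Li3PO4 forms.

3.56 × 10^-17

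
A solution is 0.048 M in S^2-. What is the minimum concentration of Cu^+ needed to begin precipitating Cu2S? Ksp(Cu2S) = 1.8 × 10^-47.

1.9 x 10^-23 M

Cu2S(s) ⇌ 2 Cu^+ + S^2-
Ksp = [Cu^+]^2[S^2-]
Precipitation begins when Q = Ksp. With [S^2-] = 0.048 M:
1.8 × 10^-47 = (0.048) × [Cu^+]^2
[Cu^+] = (1.8 × 10^-47 / 4.8 × 10^-2)^(1/2) = 1.9 x 10^-23 M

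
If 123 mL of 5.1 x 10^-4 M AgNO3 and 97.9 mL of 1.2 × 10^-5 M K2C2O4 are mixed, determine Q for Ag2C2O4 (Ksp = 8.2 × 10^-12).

4.3 × 10^-13

Total volume = 123 + 97.9 = 220.9 mL.
[Ag^+] = 5.1 × 10^-4 × (123/220.9) = 2.84 × 10^-4 M
[C2O4^2-] = 1.2 × 10^-5 × (97.9/220.9) = 5.32 × 10^-6 M
Ag2C2O4(s) ⇌ 2 Ag^+(aq) + C2O4^2-(aq), so Q = [Ag^+]^2[C2O4^2-]
Q = (2.84 × 10^-4)^2(5.32 × 10^-6) = 4.3 x 10^-13
Q < Ksp, so no precipitate of Ag2C2O4 forms.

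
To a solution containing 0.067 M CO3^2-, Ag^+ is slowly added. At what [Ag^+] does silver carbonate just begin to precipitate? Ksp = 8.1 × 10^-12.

1.1e-5 M

Ag2CO3(s) <=> 2 Ag^+ + CO3^2-
Ksp = [Ag^+]^2[CO3^2-]
Precipitation begins when Q = Ksp. With [CO3^2-] = 0.067 M:
8.1 × 10^-12 = (0.067) × [Ag^+]^2
[Ag^+] = (8.1 × 10^-12 / 6.7 x 10^-2)^(1/2) = 1.1 × 10^-5 M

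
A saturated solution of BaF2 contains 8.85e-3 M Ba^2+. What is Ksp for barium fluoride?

2.77e-6

BaF2(s) <=> Ba^2+(aq) + 2 F^-(aq)
Stoichiometry gives [F^-] = (2/1)[Ba^2+] = 1.770 x 10^-2 M.
Ksp = [Ba^2+][F^-]^2
Ksp = 8.85 x 10^-3 × (1.770 × 10^-2)^2 = 2.77 x 10^-6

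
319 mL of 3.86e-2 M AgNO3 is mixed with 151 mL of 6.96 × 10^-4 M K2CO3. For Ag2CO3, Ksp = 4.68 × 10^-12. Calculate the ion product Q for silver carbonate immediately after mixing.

1.53e-7

Total volume = 319 + 151 = 470 mL.
[Ag^+] = 3.86 × 10^-2 × (319/470) = 2.620 × 10^-2 M
[CO3^2-] = 6.96 x 10^-4 × (151/470) = 2.236 x 10^-4 M
Ag2CO3(s) ⇌ 2 Ag^+(aq) + CO3^2-(aq), so Q = [Ag^+]^2[CO3^2-]
Q = (2.620 × 10^-2)^2(2.236 x 10^-4) = 1.53 × 10^-7
Q > Ksp, so Ag2CO3 will precipitate.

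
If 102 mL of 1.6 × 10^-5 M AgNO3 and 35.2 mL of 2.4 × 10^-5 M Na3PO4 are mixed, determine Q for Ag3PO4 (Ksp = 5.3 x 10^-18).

1.0e-20

Total volume = 102 + 35.2 = 137.2 mL.
[Ag^+] = 1.6 × 10^-5 × (102/137.2) = 1.19 × 10^-5 M
[PO4^3-] = 2.4 x 10^-5 × (35.2/137.2) = 6.16 x 10^-6 M
Ag3PO4(s) <=> 3 Ag^+ + PO4^3-, so Q = [Ag^+]^3[PO4^3-]
Q = (1.19 x 10^-5)^3(6.16 × 10^-6) = 1.0 × 10^-20
Q < Ksp, so no precipitate of Ag3PO4 forms.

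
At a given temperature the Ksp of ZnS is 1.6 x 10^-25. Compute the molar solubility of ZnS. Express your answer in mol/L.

ZnS(s) <=> Zn^2+(aq) + S^2-(aq)
Ksp = [Zn^2+][S^2-]
With molar solubility s: [Zn^2+] = s, [S^2-] = s.
Ksp = (s)(s) = s^2
s = √(1.6 x 10^-25) = 4.0 × 10^-13 M

s = 4.0e-13 M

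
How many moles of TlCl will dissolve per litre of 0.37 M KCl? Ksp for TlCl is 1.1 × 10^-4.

TlCl(s) ⇌ Tl^+ + Cl^-
Ksp = [Tl^+][Cl^-]
Let s be the molar solubility in this solution. [Tl^+] = s, [Cl^-] = 0.37 + s ≈ 0.37 (Ksp is small, so little additional dissolves).
Ksp ≈ s × 0.37
s = 3.0 × 10^-4 M
Check: s = 3.0 × 10^-4 ≪ 0.37, so the approximation is valid.

s = 3.0e-4 M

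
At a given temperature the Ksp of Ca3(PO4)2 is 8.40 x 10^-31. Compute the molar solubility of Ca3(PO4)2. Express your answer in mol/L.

s = 3.79e-7 M

Ca3(PO4)2(s) <=> 3 Ca^2+(aq) + 2 PO4^3-(aq)
Ksp = [Ca^2+]^3[PO4^3-]^2
If s mol/L of Ca3(PO4)2 dissolves, [Ca^2+] = 3s and [PO4^3-] = 2s.
So Ksp = (3s)^3 × (2s)^2 = 108s^5
s^5 = 8.40 x 10^-31 / 108, so s = 3.79 × 10^-7 M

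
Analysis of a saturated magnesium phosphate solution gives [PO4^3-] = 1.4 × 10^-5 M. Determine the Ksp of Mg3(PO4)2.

Ksp = 1.8 × 10^-24

Mg3(PO4)2(s) ⇌ 3 Mg^2+(aq) + 2 PO4^3-(aq)
Stoichiometry gives [Mg^2+] = (3/2)[PO4^3-] = 2.10 × 10^-5 M.
Ksp = [Mg^2+]^3[PO4^3-]^2
Ksp = (2.10 x 10^-5)^3 × (1.4 × 10^-5)^2 = 1.8 × 10^-24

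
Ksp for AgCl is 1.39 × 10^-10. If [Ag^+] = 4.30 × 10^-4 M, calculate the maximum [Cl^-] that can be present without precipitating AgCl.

[Cl^-] = 3.23e-7 M

AgCl(s) <=> Ag^+(aq) + Cl^-(aq)
Ksp = [Ag^+][Cl^-]
Precipitation begins when Q = Ksp. With [Ag^+] = 4.30 × 10^-4 M:
1.39 × 10^-10 = (4.30 × 10^-4) × [Cl^-]
[Cl^-] = (1.39 × 10^-10 / 4.30 × 10^-4) = 3.23 × 10^-7 M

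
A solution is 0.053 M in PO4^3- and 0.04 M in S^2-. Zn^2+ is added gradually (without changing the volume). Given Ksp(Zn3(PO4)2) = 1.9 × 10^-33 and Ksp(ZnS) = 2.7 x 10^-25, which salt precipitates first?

Precipitation of each salt starts when its ion product equals its Ksp.
For Zn3(PO4)2: 1.9 × 10^-33 = (0.053)^2 × [Zn^2+]^3  ⇒  [Zn^2+] = 8.8 x 10^-11 M.
For ZnS: 2.7 x 10^-25 = 0.04 × [Zn^2+]  ⇒  [Zn^2+] = 6.8 x 10^-24 M.
The salt with the lower threshold [Zn^2+] precipitates first: ZnS.

ZnS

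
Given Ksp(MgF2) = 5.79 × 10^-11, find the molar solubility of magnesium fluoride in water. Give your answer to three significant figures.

s = 2.44 × 10^-4 M

MgF2(s) ⇌ Mg^2+ + 2 F^-
Ksp = [Mg^2+][F^-]^2
With molar solubility s: [Mg^2+] = s, [F^-] = 2s.
Ksp = s(2s)^2 = 4s^3
s = (5.79 × 10^-11 / 4)^(1/3) = 2.44 × 10^-4 M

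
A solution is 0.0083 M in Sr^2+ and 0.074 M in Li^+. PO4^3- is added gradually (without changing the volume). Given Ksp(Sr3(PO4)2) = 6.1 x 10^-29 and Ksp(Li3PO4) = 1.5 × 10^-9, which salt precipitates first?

Sr3(PO4)2

Each salt begins to precipitate when Q = Ksp, i.e. when [PO4^3-] reaches its threshold.
For Sr3(PO4)2: 6.1 x 10^-29 = (0.0083)^3 × [PO4^3-]^2  ⇒  [PO4^3-] = 1.0 × 10^-11 M.
For Li3PO4: 1.5 × 10^-9 = (0.074)^3 × [PO4^3-]  ⇒  [PO4^3-] = 3.7 × 10^-6 M.
The salt with the lower threshold [PO4^3-] precipitates first: Sr3(PO4)2.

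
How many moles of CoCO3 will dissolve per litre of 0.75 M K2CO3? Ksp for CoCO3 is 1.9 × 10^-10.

CoCO3(s) ⇌ Co^2+(aq) + CO3^2-(aq)
Ksp = [Co^2+][CO3^2-]
If s mol/L dissolves here, [Co^2+] = s, [CO3^2-] = 0.75 + s ≈ 0.75 (common-ion effect: CO3^2- is already 0.75 M).
Ksp ≈ s × 0.75
s = 2.5 × 10^-10 M
Check: s = 2.5 × 10^-10 ≪ 0.75, so the approximation is valid.

2.5 × 10^-10 M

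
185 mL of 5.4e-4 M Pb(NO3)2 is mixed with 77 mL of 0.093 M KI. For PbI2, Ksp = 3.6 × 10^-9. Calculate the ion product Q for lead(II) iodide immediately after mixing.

Q ≈ 2.8 x 10^-7

Total volume = 185 + 77 = 262 mL.
[Pb^2+] = 5.4 × 10^-4 × (185/262) = 3.81 x 10^-4 M
[I^-] = 9.3 x 10^-2 × (77/262) = 2.73 × 10^-2 M
PbI2(s) ⇌ Pb^2+ + 2 I^-, so Q = [Pb^2+][I^-]^2
Q = (3.81 × 10^-4)(2.73 × 10^-2)^2 = 2.8 × 10^-7
Q > Ksp, so PbI2 will precipitate.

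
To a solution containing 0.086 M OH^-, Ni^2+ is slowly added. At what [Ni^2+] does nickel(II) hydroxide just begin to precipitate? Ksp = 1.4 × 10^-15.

Ni(OH)2(s) ⇌ Ni^2+ + 2 OH^-
Ksp = [Ni^2+][OH^-]^2
Precipitation begins when Q = Ksp. With [OH^-] = 0.086 M:
1.4 × 10^-15 = (0.086)^2 × [Ni^2+]
[Ni^2+] = (1.4 × 10^-15 / 7.40 × 10^-3) = 1.9 × 10^-13 M

[Ni^2+] = 1.9 × 10^-13 M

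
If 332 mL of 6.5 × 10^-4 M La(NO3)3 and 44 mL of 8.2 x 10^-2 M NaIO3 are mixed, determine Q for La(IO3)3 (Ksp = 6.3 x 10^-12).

Q = 5.1 × 10^-10

Total volume = 332 + 44 = 376 mL.
[La^3+] = 6.5 × 10^-4 × (332/376) = 5.74 × 10^-4 M
[IO3^-] = 8.2 × 10^-2 × (44/376) = 9.60 × 10^-3 M
La(IO3)3(s) ⇌ La^3+(aq) + 3 IO3^-(aq), so Q = [La^3+][IO3^-]^3
Q = (5.74 × 10^-4)(9.60 × 10^-3)^3 = 5.1 x 10^-10
Q > Ksp, so La(IO3)3 will precipitate.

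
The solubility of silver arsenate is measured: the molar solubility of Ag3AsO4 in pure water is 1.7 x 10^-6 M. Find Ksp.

2.3 × 10^-22

Ag3AsO4(s) ⇌ 3 Ag^+(aq) + AsO4^3-(aq)
For each mole of Ag3AsO4 that dissolves: [Ag^+] = 3s, [AsO4^3-] = s.
Ksp = [Ag^+]^3[AsO4^3-]
Ksp = (3s)^3s = 27s^4
With s = 1.7 x 10^-6: Ksp = 2.3 × 10^-22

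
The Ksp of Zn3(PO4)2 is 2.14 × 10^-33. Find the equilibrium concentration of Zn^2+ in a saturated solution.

[Zn^2+] ≈ 3.44 × 10^-7 M

Zn3(PO4)2(s) <=> 3 Zn^2+ + 2 PO4^3-
Ksp = [Zn^2+]^3[PO4^3-]^2
With molar solubility s: [Zn^2+] = 3s, [PO4^3-] = 2s.
So Ksp = (3s)^3 × (2s)^2 = 108s^5
Solving, s = (2.14 × 10^-33/108)^(1/5) = 1.147 x 10^-7 M
[Zn^2+] = 3s = 3.44 x 10^-7 M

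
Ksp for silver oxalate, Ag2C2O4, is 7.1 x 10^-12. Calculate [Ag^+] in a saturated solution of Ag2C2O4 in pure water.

[Ag^+] ≈ 2.4 x 10^-4 M

Ag2C2O4(s) <=> 2 Ag^+ + C2O4^2-
Ksp = [Ag^+]^2[C2O4^2-]
Let s = molar solubility. Then [Ag^+] = 2s and [C2O4^2-] = s.
Ksp = (2s)^2s = 4s^3
Solving, s = (7.1 x 10^-12/4)^(1/3) = 1.21 × 10^-4 M
[Ag^+] = 2s = 2.4 × 10^-4 M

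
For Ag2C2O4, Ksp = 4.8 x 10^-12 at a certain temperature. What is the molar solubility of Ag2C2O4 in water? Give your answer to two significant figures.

1.1 x 10^-4 M

Ag2C2O4(s) ⇌ 2 Ag^+(aq) + C2O4^2-(aq)
Ksp = [Ag^+]^2[C2O4^2-]
For each mole of Ag2C2O4 that dissolves: [Ag^+] = 2s, [C2O4^2-] = s.
Substituting: Ksp = (2s)^2s = 4s^3
s^3 = 4.8 x 10^-12 / 4, so s = 1.1 × 10^-4 M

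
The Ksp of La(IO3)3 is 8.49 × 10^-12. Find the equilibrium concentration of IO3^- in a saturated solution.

[IO3^-] ≈ 2.25 x 10^-3 M

La(IO3)3(s) ⇌ La^3+ + 3 IO3^-
Ksp = [La^3+][IO3^-]^3
With molar solubility s: [La^3+] = s, [IO3^-] = 3s.
Ksp = s(3s)^3 = 27s^4
s = (8.49 × 10^-12 / 27)^(1/4) = 7.488 × 10^-4 M
[IO3^-] = 3s = 2.25 x 10^-3 M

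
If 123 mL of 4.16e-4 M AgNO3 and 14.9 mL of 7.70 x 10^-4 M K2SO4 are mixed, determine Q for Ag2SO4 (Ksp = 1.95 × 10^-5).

1.15e-11

Total volume = 123 + 14.9 = 137.9 mL.
[Ag^+] = 4.16 x 10^-4 × (123/137.9) = 3.711 × 10^-4 M
[SO4^2-] = 7.70 × 10^-4 × (14.9/137.9) = 8.320 × 10^-5 M
Ag2SO4(s) ⇌ 2 Ag^+ + SO4^2-, so Q = [Ag^+]^2[SO4^2-]
Q = (3.711 x 10^-4)^2(8.320 × 10^-5) = 1.15 x 10^-11
Q < Ksp, so no precipitate of Ag2SO4 forms.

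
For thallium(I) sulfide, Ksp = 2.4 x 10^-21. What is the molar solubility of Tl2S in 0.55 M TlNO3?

s = 7.9 × 10^-21 M

Tl2S(s) ⇌ 2 Tl^+ + S^2-
Ksp = [Tl^+]^2[S^2-]
Let s = moles of Tl2S that dissolve per litre. [Tl^+] = 0.55 + 2s ≈ 0.55, [S^2-] = s (Ksp is small, so little additional dissolves).
Ksp ≈ (0.55)^2 × s
s = 7.9 × 10^-21 M
Check: 2s = 1.6 × 10^-20 ≪ 0.55, so the approximation is valid.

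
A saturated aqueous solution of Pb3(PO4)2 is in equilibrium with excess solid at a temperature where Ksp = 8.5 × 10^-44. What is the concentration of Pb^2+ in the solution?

[Pb^2+] ≈ 2.9 × 10^-9 M

Pb3(PO4)2(s) ⇌ 3 Pb^2+ + 2 PO4^3-
Ksp = [Pb^2+]^3[PO4^3-]^2
For each mole of Pb3(PO4)2 that dissolves: [Pb^2+] = 3s, [PO4^3-] = 2s.
Substituting: Ksp = (3s)^3(2s)^2 = 108s^5
s = (8.5 × 10^-44 / 108)^(1/5) = 9.53 x 10^-10 M
[Pb^2+] = 3s = 2.9 x 10^-9 M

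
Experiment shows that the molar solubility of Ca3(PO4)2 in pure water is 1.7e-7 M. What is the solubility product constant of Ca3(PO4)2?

Ca3(PO4)2(s) <=> 3 Ca^2+(aq) + 2 PO4^3-(aq)
If s mol/L of Ca3(PO4)2 dissolves, [Ca^2+] = 3s and [PO4^3-] = 2s.
Ksp = [Ca^2+]^3[PO4^3-]^2
So Ksp = (3s)^3 × (2s)^2 = 108s^5
Ksp = 108 × (1.7 x 10^-7)^5 = 1.5 x 10^-32

Ksp = 1.5 x 10^-32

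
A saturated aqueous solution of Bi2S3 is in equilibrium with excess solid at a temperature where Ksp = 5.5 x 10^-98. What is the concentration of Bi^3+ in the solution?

[Bi^3+] ≈ 2.8 x 10^-20 M

Bi2S3(s) <=> 2 Bi^3+(aq) + 3 S^2-(aq)
Ksp = [Bi^3+]^2[S^2-]^3
For each mole of Bi2S3 that dissolves: [Bi^3+] = 2s, [S^2-] = 3s.
So Ksp = (2s)^2 × (3s)^3 = 108s^5
s = (5.5 x 10^-98 / 108)^(1/5) = 1.38 x 10^-20 M
[Bi^3+] = 2s = 2.8 × 10^-20 M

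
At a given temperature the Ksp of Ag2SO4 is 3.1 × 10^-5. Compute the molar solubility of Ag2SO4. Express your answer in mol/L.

s = 2.0 x 10^-2 M

Ag2SO4(s) <=> 2 Ag^+(aq) + SO4^2-(aq)
Ksp = [Ag^+]^2[SO4^2-]
For each mole of Ag2SO4 that dissolves: [Ag^+] = 2s, [SO4^2-] = s.
So Ksp = (2s)^2 × s = 4s^3
s^3 = 3.1 × 10^-5 / 4, so s = 2.0 x 10^-2 M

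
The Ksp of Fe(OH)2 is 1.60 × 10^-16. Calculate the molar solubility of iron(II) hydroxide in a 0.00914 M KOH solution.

s ≈ 1.92 x 10^-12 M

Fe(OH)2(s) <=> Fe^2+(aq) + 2 OH^-(aq)
Ksp = [Fe^2+][OH^-]^2
Let s = moles of Fe(OH)2 that dissolve per litre. [Fe^2+] = s, [OH^-] = 0.00914 + 2s ≈ 0.00914 (since OH^- from KOH dominates).
Ksp ≈ s × (0.00914)^2
s = 1.92 × 10^-12 M
Check: 2s = 3.8 × 10^-12 ≪ 0.00914, so the approximation is valid.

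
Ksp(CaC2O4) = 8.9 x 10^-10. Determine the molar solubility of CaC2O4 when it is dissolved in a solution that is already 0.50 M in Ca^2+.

CaC2O4(s) ⇌ Ca^2+ + C2O4^2-
Ksp = [Ca^2+][C2O4^2-]
Let s = moles of CaC2O4 that dissolve per litre. [Ca^2+] = 0.50 + s ≈ 0.50, [C2O4^2-] = s (common-ion effect: Ca^2+ is already 0.50 M).
Ksp ≈ 0.50 × s
s = 1.8 x 10^-9 M
Check: s = 1.8 × 10^-9 ≪ 0.50, so the approximation is valid.

1.8 × 10^-9 M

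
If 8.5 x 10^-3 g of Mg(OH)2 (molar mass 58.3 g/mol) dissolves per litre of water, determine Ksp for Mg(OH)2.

Molar solubility s = (8.5 × 10^-3 g/L) / (58.3 g/mol) = 1.46 x 10^-4 M.
Mg(OH)2(s) ⇌ Mg^2+ + 2 OH^-
With molar solubility s: [Mg^2+] = s, [OH^-] = 2s.
Ksp = [Mg^2+][OH^-]^2
Substituting: Ksp = s(2s)^2 = 4s^3
With s = 1.46 x 10^-4: Ksp = 1.2 x 10^-11

1.2e-11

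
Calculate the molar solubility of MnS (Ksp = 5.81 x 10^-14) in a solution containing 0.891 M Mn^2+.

MnS(s) ⇌ Mn^2+ + S^2-
Ksp = [Mn^2+][S^2-]
If s mol/L dissolves here, [Mn^2+] = 0.891 + s ≈ 0.891, [S^2-] = s (common-ion effect: Mn^2+ is already 0.891 M).
Ksp ≈ 0.891 × s
s = 6.52 x 10^-14 M
Check: s = 6.5 x 10^-14 ≪ 0.891, so the approximation is valid.

s = 6.52e-14 M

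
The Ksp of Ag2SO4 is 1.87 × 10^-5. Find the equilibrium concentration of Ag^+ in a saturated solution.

[Ag^+] ≈ 0.0334 M

Ag2SO4(s) <=> 2 Ag^+(aq) + SO4^2-(aq)
Ksp = [Ag^+]^2[SO4^2-]
Let s = molar solubility. Then [Ag^+] = 2s and [SO4^2-] = s.
Substituting: Ksp = (2s)^2s = 4s^3
s^3 = 1.87 × 10^-5 / 4, so s = 1.672 × 10^-2 M
[Ag^+] = 2s = 3.34 × 10^-2 M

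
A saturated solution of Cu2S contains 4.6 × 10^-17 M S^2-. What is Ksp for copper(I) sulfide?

Cu2S(s) ⇌ 2 Cu^+ + S^2-
Stoichiometry gives [Cu^+] = (2/1)[S^2-] = 9.20 x 10^-17 M.
Ksp = [Cu^+]^2[S^2-]
Ksp = (9.20 × 10^-17)^2 × 4.6 × 10^-17 = 3.9 x 10^-49

Ksp = 3.9 x 10^-49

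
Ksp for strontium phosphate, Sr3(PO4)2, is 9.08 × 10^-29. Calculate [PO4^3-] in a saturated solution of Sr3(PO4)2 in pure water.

[PO4^3-] = 1.93 × 10^-6 M

Sr3(PO4)2(s) ⇌ 3 Sr^2+(aq) + 2 PO4^3-(aq)
Ksp = [Sr^2+]^3[PO4^3-]^2
Let s = molar solubility. Then [Sr^2+] = 3s and [PO4^3-] = 2s.
Ksp = (3s)^3(2s)^2 = 108s^5
Solving, s = (9.08 × 10^-29/108)^(1/5) = 9.659 × 10^-7 M
[PO4^3-] = 2s = 1.93 x 10^-6 M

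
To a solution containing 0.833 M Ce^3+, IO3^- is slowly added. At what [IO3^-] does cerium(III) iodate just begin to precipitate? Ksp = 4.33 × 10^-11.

Ce(IO3)3(s) ⇌ Ce^3+ + 3 IO3^-
Ksp = [Ce^3+][IO3^-]^3
Precipitation begins when Q = Ksp. With [Ce^3+] = 0.833 M:
4.33 × 10^-11 = (0.833) × [IO3^-]^3
[IO3^-] = (4.33 × 10^-11 / 8.33 × 10^-1)^(1/3) = 3.73 x 10^-4 M

[IO3^-] ≈ 3.73e-4 M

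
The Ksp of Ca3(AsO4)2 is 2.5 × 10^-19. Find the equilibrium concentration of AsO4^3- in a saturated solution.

Ca3(AsO4)2(s) ⇌ 3 Ca^2+ + 2 AsO4^3-
Ksp = [Ca^2+]^3[AsO4^3-]^2
For each mole of Ca3(AsO4)2 that dissolves: [Ca^2+] = 3s, [AsO4^3-] = 2s.
Ksp = (3s)^3(2s)^2 = 108s^5
Solving, s = (2.5 × 10^-19/108)^(1/5) = 7.46 × 10^-5 M
[AsO4^3-] = 2s = 1.5 x 10^-4 M

[AsO4^3-] ≈ 1.5 × 10^-4 M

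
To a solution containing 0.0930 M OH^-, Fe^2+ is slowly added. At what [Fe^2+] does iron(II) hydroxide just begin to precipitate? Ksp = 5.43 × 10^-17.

Fe(OH)2(s) ⇌ Fe^2+(aq) + 2 OH^-(aq)
Ksp = [Fe^2+][OH^-]^2
Precipitation begins when Q = Ksp. With [OH^-] = 0.0930 M:
5.43 × 10^-17 = (0.0930)^2 × [Fe^2+]
[Fe^2+] = (5.43 × 10^-17 / 8.649 × 10^-3) = 6.28 x 10^-15 M

[Fe^2+] = 6.28 x 10^-15 M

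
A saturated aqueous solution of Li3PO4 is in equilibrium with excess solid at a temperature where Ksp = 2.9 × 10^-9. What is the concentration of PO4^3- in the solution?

Li3PO4(s) ⇌ 3 Li^+ + PO4^3-
Ksp = [Li^+]^3[PO4^3-]
If s mol/L of Li3PO4 dissolves, [Li^+] = 3s and [PO4^3-] = s.
Ksp = (3s)^3s = 27s^4
s = (2.9 × 10^-9 / 27)^(1/4) = 3.22 × 10^-3 M
[PO4^3-] = s = 3.2 x 10^-3 M

3.2 × 10^-3 M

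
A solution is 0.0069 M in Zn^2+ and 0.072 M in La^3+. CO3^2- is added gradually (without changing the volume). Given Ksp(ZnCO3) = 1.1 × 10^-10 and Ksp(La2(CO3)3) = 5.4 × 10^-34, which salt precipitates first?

La2(CO3)3

Precipitation of each salt starts when its ion product equals its Ksp.
For ZnCO3: 1.1 × 10^-10 = 0.0069 × [CO3^2-]  ⇒  [CO3^2-] = 1.6 × 10^-8 M.
For La2(CO3)3: 5.4 × 10^-34 = (0.072)^2 × [CO3^2-]^3  ⇒  [CO3^2-] = 4.7 × 10^-11 M.
The salt with the lower threshold [CO3^2-] precipitates first: La2(CO3)3.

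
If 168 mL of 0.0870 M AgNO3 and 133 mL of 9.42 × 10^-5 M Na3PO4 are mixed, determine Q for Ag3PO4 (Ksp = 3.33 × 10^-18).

Q = 4.77 × 10^-9

Total volume = 168 + 133 = 301 mL.
[Ag^+] = 8.70 × 10^-2 × (168/301) = 4.856 × 10^-2 M
[PO4^3-] = 9.42 × 10^-5 × (133/301) = 4.162 x 10^-5 M
Ag3PO4(s) ⇌ 3 Ag^+ + PO4^3-, so Q = [Ag^+]^3[PO4^3-]
Q = (4.856 × 10^-2)^3(4.162 × 10^-5) = 4.77 x 10^-9
Q > Ksp, so Ag3PO4 will precipitate.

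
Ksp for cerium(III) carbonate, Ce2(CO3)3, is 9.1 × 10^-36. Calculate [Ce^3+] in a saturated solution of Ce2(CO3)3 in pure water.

[Ce^3+] ≈ 7.7e-8 M

Ce2(CO3)3(s) <=> 2 Ce^3+ + 3 CO3^2-
Ksp = [Ce^3+]^2[CO3^2-]^3
For each mole of Ce2(CO3)3 that dissolves: [Ce^3+] = 2s, [CO3^2-] = 3s.
Ksp = (2s)^2(3s)^3 = 108s^5
s = (9.1 × 10^-36 / 108)^(1/5) = 3.85 × 10^-8 M
[Ce^3+] = 2s = 7.7 × 10^-8 M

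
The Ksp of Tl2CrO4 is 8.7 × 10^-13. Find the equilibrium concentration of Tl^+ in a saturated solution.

Tl2CrO4(s) ⇌ 2 Tl^+ + CrO4^2-
Ksp = [Tl^+]^2[CrO4^2-]
If s mol/L of Tl2CrO4 dissolves, [Tl^+] = 2s and [CrO4^2-] = s.
Ksp = (2s)^2s = 4s^3
s^3 = 8.7 × 10^-13 / 4, so s = 6.01 x 10^-5 M
[Tl^+] = 2s = 1.2 × 10^-4 M

[Tl^+] = 1.2e-4 M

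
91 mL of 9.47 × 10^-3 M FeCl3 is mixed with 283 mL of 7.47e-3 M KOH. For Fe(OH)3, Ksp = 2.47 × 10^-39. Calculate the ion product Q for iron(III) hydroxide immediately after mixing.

Total volume = 91 + 283 = 374 mL.
[Fe^3+] = 9.47 × 10^-3 × (91/374) = 2.304 × 10^-3 M
[OH^-] = 7.47 × 10^-3 × (283/374) = 5.652 × 10^-3 M
Fe(OH)3(s) <=> Fe^3+(aq) + 3 OH^-(aq), so Q = [Fe^3+][OH^-]^3
Q = (2.304 × 10^-3)(5.652 x 10^-3)^3 = 4.16 × 10^-10
Q > Ksp, so Fe(OH)3 will precipitate.

Q = 4.16 × 10^-10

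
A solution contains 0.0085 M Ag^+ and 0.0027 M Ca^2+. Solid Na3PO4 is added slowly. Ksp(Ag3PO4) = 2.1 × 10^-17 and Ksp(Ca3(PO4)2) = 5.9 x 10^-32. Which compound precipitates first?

Ca3(PO4)2

Precipitation of each salt starts when its ion product equals its Ksp.
For Ag3PO4: 2.1 × 10^-17 = (0.0085)^3 × [PO4^3-]  ⇒  [PO4^3-] = 3.4 × 10^-11 M.
For Ca3(PO4)2: 5.9 x 10^-32 = (0.0027)^3 × [PO4^3-]^2  ⇒  [PO4^3-] = 1.7 × 10^-12 M.
The salt with the lower threshold [PO4^3-] precipitates first: Ca3(PO4)2.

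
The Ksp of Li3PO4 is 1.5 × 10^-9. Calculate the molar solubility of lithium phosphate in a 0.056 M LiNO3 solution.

Li3PO4(s) <=> 3 Li^+ + PO4^3-
Ksp = [Li^+]^3[PO4^3-]
If s mol/L dissolves here, [Li^+] = 0.056 + 3s ≈ 0.056, [PO4^3-] = s (common-ion effect: Li^+ is already 0.056 M).
Ksp ≈ (0.056)^3 × s
s = 8.5 × 10^-6 M
Check: 3s = 2.6 × 10^-5 ≪ 0.056, so the approximation is valid.

8.5e-6 M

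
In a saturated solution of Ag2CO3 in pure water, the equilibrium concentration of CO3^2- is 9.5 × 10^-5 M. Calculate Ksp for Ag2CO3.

Ag2CO3(s) ⇌ 2 Ag^+ + CO3^2-
Stoichiometry gives [Ag^+] = (2/1)[CO3^2-] = 1.90 x 10^-4 M.
Ksp = [Ag^+]^2[CO3^2-]
Ksp = (1.90 x 10^-4)^2 × 9.5 × 10^-5 = 3.4 × 10^-12

Ksp = 3.4 x 10^-12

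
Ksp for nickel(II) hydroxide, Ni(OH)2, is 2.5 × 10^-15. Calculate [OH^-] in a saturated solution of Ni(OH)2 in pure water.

[OH^-] ≈ 1.7 x 10^-5 M

Ni(OH)2(s) ⇌ Ni^2+ + 2 OH^-
Ksp = [Ni^2+][OH^-]^2
For each mole of Ni(OH)2 that dissolves: [Ni^2+] = s, [OH^-] = 2s.
Ksp = s(2s)^2 = 4s^3
s = (2.5 × 10^-15 / 4)^(1/3) = 8.55 x 10^-6 M
[OH^-] = 2s = 1.7 × 10^-5 M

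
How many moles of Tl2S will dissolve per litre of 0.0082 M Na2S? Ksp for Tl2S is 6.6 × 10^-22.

Tl2S(s) <=> 2 Tl^+(aq) + S^2-(aq)
Ksp = [Tl^+]^2[S^2-]
If s mol/L dissolves here, [Tl^+] = 2s, [S^2-] = 0.0082 + s ≈ 0.0082 (since S^2- from Na2S dominates).
Ksp ≈ (2s)^2 × 0.0082
s = 1.4 × 10^-10 M
Check: s = 1.4 × 10^-10 ≪ 0.0082, so the approximation is valid.

1.4 × 10^-10 M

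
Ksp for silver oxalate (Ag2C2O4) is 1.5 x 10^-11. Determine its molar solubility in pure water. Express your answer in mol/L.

s ≈ 1.6 × 10^-4 M

Ag2C2O4(s) ⇌ 2 Ag^+ + C2O4^2-
Ksp = [Ag^+]^2[C2O4^2-]
For each mole of Ag2C2O4 that dissolves: [Ag^+] = 2s, [C2O4^2-] = s.
Substituting: Ksp = (2s)^2s = 4s^3
Solving, s = (1.5 x 10^-11/4)^(1/3) = 1.6 x 10^-4 M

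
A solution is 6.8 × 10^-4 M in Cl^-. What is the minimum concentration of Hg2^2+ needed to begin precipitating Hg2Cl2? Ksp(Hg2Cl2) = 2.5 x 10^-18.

5.4 × 10^-12 M

Hg2Cl2(s) <=> Hg2^2+(aq) + 2 Cl^-(aq)
Ksp = [Hg2^2+][Cl^-]^2
Precipitation begins when Q = Ksp. With [Cl^-] = 6.8 × 10^-4 M:
2.5 x 10^-18 = (6.8 × 10^-4)^2 × [Hg2^2+]
[Hg2^2+] = (2.5 x 10^-18 / 4.62 × 10^-7) = 5.4 × 10^-12 M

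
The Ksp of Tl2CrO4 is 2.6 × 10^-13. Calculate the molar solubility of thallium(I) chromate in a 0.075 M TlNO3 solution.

4.6e-11 M

Tl2CrO4(s) <=> 2 Tl^+(aq) + CrO4^2-(aq)
Ksp = [Tl^+]^2[CrO4^2-]
If s mol/L dissolves here, [Tl^+] = 0.075 + 2s ≈ 0.075, [CrO4^2-] = s (Ksp is small, so little additional dissolves).
Ksp ≈ (0.075)^2 × s
s = 4.6 × 10^-11 M
Check: 2s = 9.2 × 10^-11 ≪ 0.075, so the approximation is valid.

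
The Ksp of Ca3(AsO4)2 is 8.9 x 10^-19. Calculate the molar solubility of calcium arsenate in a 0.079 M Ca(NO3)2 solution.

s = 2.1e-8 M

Ca3(AsO4)2(s) ⇌ 3 Ca^2+ + 2 AsO4^3-
Ksp = [Ca^2+]^3[AsO4^3-]^2
Let s be the molar solubility in this solution. [Ca^2+] = 0.079 + 3s ≈ 0.079, [AsO4^3-] = 2s (Ksp is small, so little additional dissolves).
Ksp ≈ (0.079)^3 × (2s)^2
s = 2.1 x 10^-8 M
Check: 3s = 6.4 × 10^-8 ≪ 0.079, so the approximation is valid.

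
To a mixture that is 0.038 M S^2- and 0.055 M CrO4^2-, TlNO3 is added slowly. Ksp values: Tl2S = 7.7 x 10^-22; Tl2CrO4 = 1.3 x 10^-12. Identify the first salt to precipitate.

Tl2S

Precipitation of each salt starts when its ion product equals its Ksp.
For Tl2S: 7.7 x 10^-22 = 0.038 × [Tl^+]^2  ⇒  [Tl^+] = 1.4 × 10^-10 M.
For Tl2CrO4: 1.3 x 10^-12 = 0.055 × [Tl^+]^2  ⇒  [Tl^+] = 4.9 × 10^-6 M.
The salt with the lower threshold [Tl^+] precipitates first: Tl2S.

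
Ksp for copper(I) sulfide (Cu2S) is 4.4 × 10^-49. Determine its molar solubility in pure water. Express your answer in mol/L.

s ≈ 4.8 × 10^-17 M

Cu2S(s) ⇌ 2 Cu^+ + S^2-
Ksp = [Cu^+]^2[S^2-]
Let s = molar solubility. Then [Cu^+] = 2s and [S^2-] = s.
Ksp = (2s)^2s = 4s^3
s^3 = 4.4 × 10^-49 / 4, so s = 4.8 × 10^-17 M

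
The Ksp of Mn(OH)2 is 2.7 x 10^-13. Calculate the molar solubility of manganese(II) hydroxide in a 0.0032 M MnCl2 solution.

Mn(OH)2(s) ⇌ Mn^2+ + 2 OH^-
Ksp = [Mn^2+][OH^-]^2
If s mol/L dissolves here, [Mn^2+] = 0.0032 + s ≈ 0.0032, [OH^-] = 2s (common-ion effect: Mn^2+ is already 0.0032 M).
Ksp ≈ 0.0032 × (2s)^2
s = 4.6 × 10^-6 M
Check: s = 4.6 × 10^-6 ≪ 0.0032, so the approximation is valid.

4.6e-6 M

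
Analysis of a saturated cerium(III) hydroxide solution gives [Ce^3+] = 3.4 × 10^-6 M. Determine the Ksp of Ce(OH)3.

Ksp ≈ 3.6 x 10^-21

Ce(OH)3(s) ⇌ Ce^3+ + 3 OH^-
Stoichiometry gives [OH^-] = (3/1)[Ce^3+] = 1.02 × 10^-5 M.
Ksp = [Ce^3+][OH^-]^3
Ksp = 3.4 × 10^-6 × (1.02 x 10^-5)^3 = 3.6 × 10^-21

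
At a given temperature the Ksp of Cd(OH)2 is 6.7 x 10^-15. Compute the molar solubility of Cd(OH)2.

1.2e-5 M

Cd(OH)2(s) ⇌ Cd^2+ + 2 OH^-
Ksp = [Cd^2+][OH^-]^2
Let s = molar solubility. Then [Cd^2+] = s and [OH^-] = 2s.
So Ksp = s × (2s)^2 = 4s^3
s^3 = 6.7 x 10^-15 / 4, so s = 1.2 x 10^-5 M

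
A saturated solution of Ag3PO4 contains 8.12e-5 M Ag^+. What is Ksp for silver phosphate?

Ksp = 1.45 × 10^-17

Ag3PO4(s) <=> 3 Ag^+ + PO4^3-
Stoichiometry gives [PO4^3-] = (1/3)[Ag^+] = 2.707 x 10^-5 M.
Ksp = [Ag^+]^3[PO4^3-]
Ksp = (8.12 x 10^-5)^3 × 2.707 × 10^-5 = 1.45 × 10^-17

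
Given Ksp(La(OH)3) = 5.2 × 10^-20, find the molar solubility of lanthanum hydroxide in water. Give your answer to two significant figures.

s = 6.6 × 10^-6 M

La(OH)3(s) <=> La^3+ + 3 OH^-
Ksp = [La^3+][OH^-]^3
Let s = molar solubility. Then [La^3+] = s and [OH^-] = 3s.
Ksp = s(3s)^3 = 27s^4
Solving, s = (5.2 × 10^-20/27)^(1/4) = 6.6 × 10^-6 M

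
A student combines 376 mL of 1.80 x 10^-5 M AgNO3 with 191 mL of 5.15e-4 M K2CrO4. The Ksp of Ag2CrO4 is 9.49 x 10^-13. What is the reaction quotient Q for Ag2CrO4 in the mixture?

Total volume = 376 + 191 = 567 mL.
[Ag^+] = 1.80 × 10^-5 × (376/567) = 1.194 × 10^-5 M
[CrO4^2-] = 5.15 × 10^-4 × (191/567) = 1.735 × 10^-4 M
Ag2CrO4(s) ⇌ 2 Ag^+(aq) + CrO4^2-(aq), so Q = [Ag^+]^2[CrO4^2-]
Q = (1.194 × 10^-5)^2(1.735 x 10^-4) = 2.47 x 10^-14
Q < Ksp, so no precipitate of Ag2CrO4 forms.

Q = 2.47 × 10^-14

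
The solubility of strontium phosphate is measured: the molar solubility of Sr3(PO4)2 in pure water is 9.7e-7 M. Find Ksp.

Ksp ≈ 9.3 × 10^-29

Sr3(PO4)2(s) ⇌ 3 Sr^2+ + 2 PO4^3-
If s mol/L of Sr3(PO4)2 dissolves, [Sr^2+] = 3s and [PO4^3-] = 2s.
Ksp = [Sr^2+]^3[PO4^3-]^2
Substituting: Ksp = (3s)^3(2s)^2 = 108s^5
With s = 9.7 × 10^-7: Ksp = 9.3 x 10^-29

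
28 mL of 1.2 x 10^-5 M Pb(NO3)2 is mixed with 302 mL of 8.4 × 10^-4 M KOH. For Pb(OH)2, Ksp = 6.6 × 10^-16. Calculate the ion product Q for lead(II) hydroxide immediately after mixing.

Q = 6.0 × 10^-13

Total volume = 28 + 302 = 330 mL.
[Pb^2+] = 1.2 × 10^-5 × (28/330) = 1.02 × 10^-6 M
[OH^-] = 8.4 × 10^-4 × (302/330) = 7.69 × 10^-4 M
Pb(OH)2(s) <=> Pb^2+ + 2 OH^-, so Q = [Pb^2+][OH^-]^2
Q = (1.02 × 10^-6)(7.69 x 10^-4)^2 = 6.0 × 10^-13
Q > Ksp, so Pb(OH)2 will precipitate.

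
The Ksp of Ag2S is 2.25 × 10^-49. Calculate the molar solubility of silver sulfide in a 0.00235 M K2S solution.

s = 4.89 x 10^-24 M

Ag2S(s) ⇌ 2 Ag^+ + S^2-
Ksp = [Ag^+]^2[S^2-]
Let s = moles of Ag2S that dissolve per litre. [Ag^+] = 2s, [S^2-] = 0.00235 + s ≈ 0.00235 (since S^2- from K2S dominates).
Ksp ≈ (2s)^2 × 0.00235
s = 4.89 × 10^-24 M
Check: s = 4.9 × 10^-24 ≪ 0.00235, so the approximation is valid.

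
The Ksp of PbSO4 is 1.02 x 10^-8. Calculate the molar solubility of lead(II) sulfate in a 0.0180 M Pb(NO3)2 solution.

PbSO4(s) ⇌ Pb^2+ + SO4^2-
Ksp = [Pb^2+][SO4^2-]
If s mol/L dissolves here, [Pb^2+] = 0.0180 + s ≈ 0.0180, [SO4^2-] = s (Ksp is small, so little additional dissolves).
Ksp ≈ 0.0180 × s
s = 5.67 × 10^-7 M
Check: s = 5.7 × 10^-7 ≪ 0.0180, so the approximation is valid.

s ≈ 5.67 × 10^-7 M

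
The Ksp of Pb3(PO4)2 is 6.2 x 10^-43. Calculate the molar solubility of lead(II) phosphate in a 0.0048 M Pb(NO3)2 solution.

1.2 × 10^-18 M

Pb3(PO4)2(s) <=> 3 Pb^2+(aq) + 2 PO4^3-(aq)
Ksp = [Pb^2+]^3[PO4^3-]^2
Let s = moles of Pb3(PO4)2 that dissolve per litre. [Pb^2+] = 0.0048 + 3s ≈ 0.0048, [PO4^3-] = 2s (Ksp is small, so little additional dissolves).
Ksp ≈ (0.0048)^3 × (2s)^2
s = 1.2 × 10^-18 M
Check: 3s = 3.6 × 10^-18 ≪ 0.0048, so the approximation is valid.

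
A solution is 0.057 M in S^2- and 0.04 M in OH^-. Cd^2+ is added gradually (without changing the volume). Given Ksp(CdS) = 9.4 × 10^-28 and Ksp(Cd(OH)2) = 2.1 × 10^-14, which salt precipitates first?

Each salt begins to precipitate when Q = Ksp, i.e. when [Cd^2+] reaches its threshold.
For CdS: 9.4 × 10^-28 = 0.057 × [Cd^2+]  ⇒  [Cd^2+] = 1.6 × 10^-26 M.
For Cd(OH)2: 2.1 × 10^-14 = (0.04)^2 × [Cd^2+]  ⇒  [Cd^2+] = 1.3 × 10^-11 M.
The salt with the lower threshold [Cd^2+] precipitates first: CdS.

CdS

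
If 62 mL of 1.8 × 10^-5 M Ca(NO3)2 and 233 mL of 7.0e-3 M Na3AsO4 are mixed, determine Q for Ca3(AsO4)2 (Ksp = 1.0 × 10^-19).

Total volume = 62 + 233 = 295 mL.
[Ca^2+] = 1.8 × 10^-5 × (62/295) = 3.78 × 10^-6 M
[AsO4^3-] = 7.0 x 10^-3 × (233/295) = 5.53 x 10^-3 M
Ca3(AsO4)2(s) ⇌ 3 Ca^2+(aq) + 2 AsO4^3-(aq), so Q = [Ca^2+]^3[AsO4^3-]^2
Q = (3.78 × 10^-6)^3(5.53 × 10^-3)^2 = 1.7 × 10^-21
Q < Ksp, so no precipitate of Ca3(AsO4)2 forms.

Q ≈ 1.7 x 10^-21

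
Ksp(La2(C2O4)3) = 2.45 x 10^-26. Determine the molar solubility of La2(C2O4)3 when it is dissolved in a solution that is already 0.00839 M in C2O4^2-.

1.02 × 10^-10 M

La2(C2O4)3(s) <=> 2 La^3+(aq) + 3 C2O4^2-(aq)
Ksp = [La^3+]^2[C2O4^2-]^3
Let s be the molar solubility in this solution. [La^3+] = 2s, [C2O4^2-] = 0.00839 + 3s ≈ 0.00839 (Ksp is small, so little additional dissolves).
Ksp ≈ (2s)^2 × (0.00839)^3
s = 1.02 × 10^-10 M
Check: 3s = 3.1 × 10^-10 ≪ 0.00839, so the approximation is valid.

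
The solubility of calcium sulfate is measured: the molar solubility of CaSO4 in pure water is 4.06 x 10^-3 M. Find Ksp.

CaSO4(s) ⇌ Ca^2+(aq) + SO4^2-(aq)
If s mol/L of CaSO4 dissolves, [Ca^2+] = s and [SO4^2-] = s.
Ksp = [Ca^2+][SO4^2-]
Ksp = (s)(s) = s^2
Ksp = (4.06 x 10^-3)^2 = 1.65 × 10^-5

1.65 × 10^-5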